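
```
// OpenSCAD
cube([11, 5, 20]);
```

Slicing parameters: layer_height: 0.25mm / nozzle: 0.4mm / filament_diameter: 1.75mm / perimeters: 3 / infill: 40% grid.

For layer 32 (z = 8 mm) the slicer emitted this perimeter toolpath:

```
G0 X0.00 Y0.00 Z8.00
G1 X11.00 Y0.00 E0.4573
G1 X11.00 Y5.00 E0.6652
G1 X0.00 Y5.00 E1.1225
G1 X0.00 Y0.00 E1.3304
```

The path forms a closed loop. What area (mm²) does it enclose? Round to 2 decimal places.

Apply the shoelace formula to the sequence of (X, Y) vertices; enclosed area = 55.00 mm².

55.00 mm²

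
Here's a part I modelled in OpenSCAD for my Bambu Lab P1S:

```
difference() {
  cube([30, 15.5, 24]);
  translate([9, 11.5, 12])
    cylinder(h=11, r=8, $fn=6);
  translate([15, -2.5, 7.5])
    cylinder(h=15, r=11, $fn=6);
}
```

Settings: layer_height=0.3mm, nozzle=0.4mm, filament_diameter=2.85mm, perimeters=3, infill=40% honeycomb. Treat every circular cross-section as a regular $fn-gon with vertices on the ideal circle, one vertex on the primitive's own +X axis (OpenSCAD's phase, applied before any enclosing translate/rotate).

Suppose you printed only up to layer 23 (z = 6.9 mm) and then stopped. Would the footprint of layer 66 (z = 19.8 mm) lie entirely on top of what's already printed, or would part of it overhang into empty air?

Compare the two slices. At z = 6.9: the 30×15.5 cube contributes its full rectangle (area 465.00 mm²); the cylinder at (9, 11.5) is not intersected at this z (z outside [12, 23]); the cylinder at (15, -2.5) is not intersected at this z (z outside [7.5, 22.5]); Subtracting the remaining from the first: none of the subtracted shapes is present at this height, so the 30×15.5 cube is unchanged — area = 465.00 mm². At z = 19.8: the cube is present — its section is the full 30×15.5 rectangle (area 465.00 mm²); the r=8 cylinder at (9, 11.5) contributes a regular 6-gon of circumradius 8 (area = (6/2)·8.000²·sin(360°/6) = 166.28 mm²); the r=11 cylinder at (15, -2.5) contributes a regular 6-gon of circumradius 11 (area = (6/2)·11.000²·sin(360°/6) = 314.37 mm²); Taking the first minus the rest: starting from the 30×15.5 cube (465.00 mm²), the r=8 cylinder at (9, 11.5) partially overlaps it — only the 137.90 mm² overlap (of its 166.28 mm²) is removed, clipping the outline; the r=11 cylinder at (15, -2.5) partially overlaps it — only the 93.72 mm² overlap (of its 314.37 mm²) is removed, clipping the outline — area = 233.38 mm². Checking containment: the cross-section at z = 19.8 is a subset of the cross-section at z = 6.9.

entirely on top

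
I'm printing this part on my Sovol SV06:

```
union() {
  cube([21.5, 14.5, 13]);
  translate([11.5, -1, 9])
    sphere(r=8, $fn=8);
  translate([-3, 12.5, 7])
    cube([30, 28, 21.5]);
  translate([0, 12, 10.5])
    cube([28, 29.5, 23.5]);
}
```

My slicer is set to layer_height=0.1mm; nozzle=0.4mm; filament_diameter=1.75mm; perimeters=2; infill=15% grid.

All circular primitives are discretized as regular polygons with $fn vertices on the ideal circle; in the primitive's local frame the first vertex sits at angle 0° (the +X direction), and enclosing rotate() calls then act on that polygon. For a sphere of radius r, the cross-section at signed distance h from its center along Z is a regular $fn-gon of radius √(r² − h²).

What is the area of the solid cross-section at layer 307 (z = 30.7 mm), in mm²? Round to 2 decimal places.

826.00 mm²

At z = 30.7 mm: the cube is not intersected at this z (z outside [0, 13]); the sphere at (11.5, -1) is absent (|z−center|=21.700 > r=8); the cube at (-3, 12.5) is not intersected at this z (z outside [7, 28.5]); the 28×29.5 cube at (0, 12) contributes its full rectangle (area 826.00 mm²); Taking the union: only the 28×29.5 cube at (0, 12) is present, so the union is just that shape — area = 826.00 mm². Overall, the cross-section is a single solid region. Net area = 826.00 mm².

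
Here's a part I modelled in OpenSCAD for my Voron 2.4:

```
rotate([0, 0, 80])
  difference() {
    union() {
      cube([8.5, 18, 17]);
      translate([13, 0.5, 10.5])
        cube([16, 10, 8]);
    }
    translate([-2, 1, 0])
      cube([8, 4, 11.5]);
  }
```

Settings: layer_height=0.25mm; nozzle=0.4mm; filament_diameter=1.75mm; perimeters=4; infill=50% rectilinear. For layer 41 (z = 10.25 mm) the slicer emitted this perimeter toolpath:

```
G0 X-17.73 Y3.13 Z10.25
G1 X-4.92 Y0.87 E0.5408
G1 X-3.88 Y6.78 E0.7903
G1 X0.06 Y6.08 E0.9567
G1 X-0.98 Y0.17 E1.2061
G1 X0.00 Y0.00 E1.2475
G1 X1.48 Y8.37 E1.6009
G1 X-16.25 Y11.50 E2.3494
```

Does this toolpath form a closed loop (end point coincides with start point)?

no

Start point (G0): (-17.73, 3.13). End point (last G1): the path does not return to the start — open.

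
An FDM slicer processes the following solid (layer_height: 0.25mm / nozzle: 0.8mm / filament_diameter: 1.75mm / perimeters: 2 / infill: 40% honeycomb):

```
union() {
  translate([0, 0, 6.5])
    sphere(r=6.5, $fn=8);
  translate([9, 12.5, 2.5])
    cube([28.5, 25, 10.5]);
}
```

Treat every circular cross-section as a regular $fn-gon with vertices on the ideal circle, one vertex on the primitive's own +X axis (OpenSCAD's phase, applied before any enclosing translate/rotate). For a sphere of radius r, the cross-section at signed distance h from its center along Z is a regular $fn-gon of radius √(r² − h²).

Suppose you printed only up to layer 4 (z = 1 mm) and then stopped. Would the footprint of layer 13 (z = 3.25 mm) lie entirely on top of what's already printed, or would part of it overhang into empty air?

Compare the two slices. At z = 1: the r=6.5 sphere slices to a regular 8-gon of circumradius 3.464 (√(r²−h²) with h=5.5 from center) (area = (8/2)·3.464²·sin(360°/8) = 33.94 mm²); the cube at (9, 12.5) does not reach this height (z outside [2.5, 13]); Merging all regions: only the r=6.5 sphere is present, so the union is just that shape — area = 33.94 mm². At z = 3.25: the r=6.5 sphere slices to a regular 8-gon of circumradius 5.629 (√(r²−h²) with h=3.25 from center) (area = (8/2)·5.629²·sin(360°/8) = 89.63 mm²); the cube at (9, 12.5) (footprint 28.5×25) is included at this height (area 712.50 mm²); Combining (union): the 2 present regions are separate (no shared area or edge), so areas and boundary lengths simply add and each stays a separate island — area = 802.13 mm². Checking containment: at z = 3.25 the cross-section extends beyond the z = 1 cross-section by about 768.18 mm².

part overhangs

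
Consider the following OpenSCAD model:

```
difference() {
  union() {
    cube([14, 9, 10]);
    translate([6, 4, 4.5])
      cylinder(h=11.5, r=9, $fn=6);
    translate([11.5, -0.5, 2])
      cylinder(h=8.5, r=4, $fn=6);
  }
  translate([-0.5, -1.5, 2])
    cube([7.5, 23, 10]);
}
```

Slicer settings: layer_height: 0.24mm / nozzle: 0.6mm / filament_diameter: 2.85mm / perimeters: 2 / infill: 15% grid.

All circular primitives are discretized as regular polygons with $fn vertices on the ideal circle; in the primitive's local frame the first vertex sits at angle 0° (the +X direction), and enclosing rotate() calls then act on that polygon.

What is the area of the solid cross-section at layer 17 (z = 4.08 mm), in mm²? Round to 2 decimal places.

88.91 mm²

At z = 4.08 mm: the cube is present — its section is the full 14×9 rectangle (area 126.00 mm²); the cylinder at (6, 4) is absent (z outside [4.5, 16]); the r=4 cylinder at (11.5, -0.5) gives a regular 6-gon of circumradius 4 (constant along its height) (area = (6/2)·4.000²·sin(360°/6) = 41.57 mm²); Combining (union): the regions partially overlap — summed areas 167.57 mm² minus the doubly-counted overlap 15.66 mm² gives 151.91 mm² — area = 151.91 mm²; the 7.5×23 cube at (-0.5, -1.5) contributes its full rectangle (area 172.50 mm²); After the difference (first − rest): starting from that combined region (151.91 mm²), the 7.5×23 cube at (-0.5, -1.5) partially overlaps it — only the 63.00 mm² overlap (of its 172.50 mm²) is removed, clipping the outline — area = 88.91 mm². Overall, the cross-section is a single solid region. Net area = 88.91 mm².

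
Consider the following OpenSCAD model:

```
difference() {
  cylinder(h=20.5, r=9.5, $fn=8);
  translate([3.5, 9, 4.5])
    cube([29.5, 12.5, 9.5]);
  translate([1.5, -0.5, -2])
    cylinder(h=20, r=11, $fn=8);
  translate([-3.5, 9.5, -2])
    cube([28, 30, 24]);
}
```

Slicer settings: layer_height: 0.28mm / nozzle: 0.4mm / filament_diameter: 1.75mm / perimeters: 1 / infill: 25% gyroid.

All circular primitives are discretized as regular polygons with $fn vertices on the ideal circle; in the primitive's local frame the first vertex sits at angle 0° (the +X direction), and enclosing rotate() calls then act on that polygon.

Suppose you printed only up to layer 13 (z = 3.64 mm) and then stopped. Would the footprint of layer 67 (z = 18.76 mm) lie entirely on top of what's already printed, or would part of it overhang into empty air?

Compare the two slices. At z = 3.64: the r=9.5 cylinder gives a regular 8-gon of circumradius 9.5 (constant along its height) (area = (8/2)·9.500²·sin(360°/8) = 255.27 mm²); the cube at (3.5, 9) is not intersected at this z (z outside [4.5, 14]); the cylinder at (1.5, -0.5): section is a regular 8-gon, circumradius r=11 (area = (8/2)·11.000²·sin(360°/8) = 342.24 mm²); the 28×30 cube at (-3.5, 9.5) contributes its full rectangle (area 840.00 mm²); Taking the first minus the rest: starting from the r=9.5 cylinder (255.27 mm²), the r=11 cylinder at (1.5, -0.5) partially overlaps it — only the 253.84 mm² overlap (of its 342.24 mm²) is removed, clipping the outline; the 28×30 cube at (-3.5, 9.5) misses the remaining region (no effect) — area = 1.43 mm². At z = 18.76: the cylinder: section is a regular 8-gon, circumradius r=9.5 (area = (8/2)·9.500²·sin(360°/8) = 255.27 mm²); the cube at (3.5, 9) is absent (z outside [4.5, 14]); the cylinder at (1.5, -0.5) does not reach this height (z outside [-2, 18]); the cube at (-3.5, 9.5) (footprint 28×30) is included at this height (area 840.00 mm²); After the difference (first − rest): starting from the r=9.5 cylinder (255.27 mm²), the 28×30 cube at (-3.5, 9.5) misses the remaining region (no effect) — area = 255.27 mm². Checking containment: at z = 18.76 the cross-section extends beyond the z = 3.64 cross-section by about 253.84 mm².

part overhangs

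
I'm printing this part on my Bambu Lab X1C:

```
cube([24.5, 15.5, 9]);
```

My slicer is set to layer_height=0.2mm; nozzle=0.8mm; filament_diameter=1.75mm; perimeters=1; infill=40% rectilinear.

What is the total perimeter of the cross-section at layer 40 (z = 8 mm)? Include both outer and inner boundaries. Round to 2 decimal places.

At z = 8 mm: the cube (footprint 24.5×15.5) is included at this height (perimeter 80.00 mm). Overall, the cross-section is a single solid region. Total boundary length (outer) = 80.00 mm.

80.00 mm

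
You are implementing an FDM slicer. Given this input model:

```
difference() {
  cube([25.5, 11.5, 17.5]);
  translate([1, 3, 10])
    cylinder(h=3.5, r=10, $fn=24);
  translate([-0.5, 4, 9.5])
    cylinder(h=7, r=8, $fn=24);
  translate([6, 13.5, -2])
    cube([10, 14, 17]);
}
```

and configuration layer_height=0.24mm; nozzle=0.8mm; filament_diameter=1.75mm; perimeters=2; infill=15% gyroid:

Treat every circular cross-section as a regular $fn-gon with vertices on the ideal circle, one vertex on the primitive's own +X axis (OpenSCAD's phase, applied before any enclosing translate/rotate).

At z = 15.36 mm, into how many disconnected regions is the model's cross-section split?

1

At z = 15.36 mm: the 25.5×11.5 cube contributes its full rectangle; the cylinder at (1, 3) does not reach this height (z outside [10, 13.5]); the r=8 cylinder at (-0.5, 4) contributes a regular 24-gon of circumradius 8; the cube at (6, 13.5) is not intersected at this z (z outside [-2, 15]); After the difference (first − rest): starting from the 25.5×11.5 cube, the r=8 cylinder at (-0.5, 4) partially overlaps it — only the 73.55 mm² overlap (of its 198.77 mm²) is removed, clipping the outline — 1 connected region. The result has 1 disconnected region.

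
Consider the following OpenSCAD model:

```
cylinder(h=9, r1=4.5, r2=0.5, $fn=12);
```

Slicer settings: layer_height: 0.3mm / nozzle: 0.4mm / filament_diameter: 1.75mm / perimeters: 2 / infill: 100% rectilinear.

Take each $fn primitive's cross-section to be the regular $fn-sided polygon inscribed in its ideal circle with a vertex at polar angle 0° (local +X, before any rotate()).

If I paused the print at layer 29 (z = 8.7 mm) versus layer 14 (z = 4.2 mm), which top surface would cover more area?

layer 14 (z = 4.2 mm)

Layer 29 (z = 8.7): the cone (r1=4.5→r2=0.5) has section circumradius 0.633 here — a regular 12-gon (area = (12/2)·0.633²·sin(360°/12) = 1.20 mm²). So its area = 1.20 mm². Layer 14 (z = 4.2): the cone contributes a regular 12-gon of circumradius 2.633 (interpolated between r1=4.5 and r2=0.5 at t=0.467) (area = (12/2)·2.633²·sin(360°/12) = 20.80 mm²). So its area = 20.80 mm². Layer 14 is larger (20.80 vs 1.20 mm²).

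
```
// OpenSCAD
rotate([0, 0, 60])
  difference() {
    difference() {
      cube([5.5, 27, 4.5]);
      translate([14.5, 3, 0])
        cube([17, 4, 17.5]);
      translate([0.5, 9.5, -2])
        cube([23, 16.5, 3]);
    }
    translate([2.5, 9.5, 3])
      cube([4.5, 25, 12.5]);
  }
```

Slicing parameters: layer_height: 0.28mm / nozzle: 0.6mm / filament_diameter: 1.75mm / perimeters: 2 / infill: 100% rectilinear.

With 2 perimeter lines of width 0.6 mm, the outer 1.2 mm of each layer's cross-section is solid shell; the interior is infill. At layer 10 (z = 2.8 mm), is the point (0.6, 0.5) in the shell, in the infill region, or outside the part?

At z = 2.8 mm: the cube is present — its section is the full 5.5×27 rectangle; the cube at (14.5, 3) (footprint 17×4) is included at this height; the cube at (0.5, 9.5) is absent (z outside [-2, 1]); Subtracting the remaining from the first: starting from the 5.5×27 cube, the 17×4 cube at (14.5, 3) misses the remaining region (no effect) — 1 connected region; the cube at (2.5, 9.5) is not intersected at this z (z outside [3, 15.5]); After the difference (first − rest): none of the subtracted shapes is present at this height, so that combined region is unchanged — 1 connected region; (rotated 60° about Z; rotation is an isometry so areas/perimeters/island counts are preserved). Overall, the cross-section is a single solid region. Undo the 60° rotation: the query point maps to (0.733, -0.270) in the un-rotated model frame. The nearest boundary edge runs (5.50, 0.00)→(0.00, 0.00); distance from the point to it = 0.27 mm. The point is not inside any of the regions above, so it lies outside the cross-section (0.27 mm from the nearest boundary).

outside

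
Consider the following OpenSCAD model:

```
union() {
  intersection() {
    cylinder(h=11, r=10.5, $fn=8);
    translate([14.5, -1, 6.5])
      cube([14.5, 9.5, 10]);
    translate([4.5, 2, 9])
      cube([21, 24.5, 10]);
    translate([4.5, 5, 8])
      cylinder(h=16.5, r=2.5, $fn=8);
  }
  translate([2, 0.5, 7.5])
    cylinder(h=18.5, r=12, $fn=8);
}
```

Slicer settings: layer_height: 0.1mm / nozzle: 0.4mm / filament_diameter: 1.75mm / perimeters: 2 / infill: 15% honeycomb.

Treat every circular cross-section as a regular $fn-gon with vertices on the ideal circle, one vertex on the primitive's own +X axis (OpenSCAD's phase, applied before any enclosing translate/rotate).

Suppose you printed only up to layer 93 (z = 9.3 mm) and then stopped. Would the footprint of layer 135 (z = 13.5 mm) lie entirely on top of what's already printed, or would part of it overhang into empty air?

entirely on top

Compare the two slices. At z = 9.3: the r=10.5 cylinder gives a regular 8-gon of circumradius 10.5 (constant along its height) (area = (8/2)·10.500²·sin(360°/8) = 311.83 mm²); the cube at (14.5, -1) is present — its section is the full 14.5×9.5 rectangle (area 137.75 mm²); the cube at (4.5, 2) (footprint 21×24.5) is included at this height (area 514.50 mm²); the cylinder at (4.5, 5): section is a regular 8-gon, circumradius r=2.5 (area = (8/2)·2.500²·sin(360°/8) = 17.68 mm²); Taking the intersection: the 14.5×9.5 cube at (14.5, -1) does not overlap the r=10.5 cylinder (empty); the 21×24.5 cube at (4.5, 2) does not overlap the running intersection (empty); the r=2.5 cylinder at (4.5, 5) does not overlap the running intersection (empty) — nothing remains; the r=12 cylinder at (2, 0.5) contributes a regular 8-gon of circumradius 12 (area = (8/2)·12.000²·sin(360°/8) = 407.29 mm²); Merging all regions: only the r=12 cylinder at (2, 0.5) is present, so the union is just that shape — area = 407.29 mm². At z = 13.5: the cylinder is absent (z outside [0, 11]); the 14.5×9.5 cube at (14.5, -1) contributes its full rectangle (area 137.75 mm²); the 21×24.5 cube at (4.5, 2) contributes its full rectangle (area 514.50 mm²); the r=2.5 cylinder at (4.5, 5) gives a regular 8-gon of circumradius 2.5 (constant along its height) (area = (8/2)·2.500²·sin(360°/8) = 17.68 mm²); Taking the intersection: at least one operand is absent at this height, so nothing remains; the r=12 cylinder at (2, 0.5) gives a regular 8-gon of circumradius 12 (constant along its height) (area = (8/2)·12.000²·sin(360°/8) = 407.29 mm²); Taking the union: only the r=12 cylinder at (2, 0.5) is present, so the union is just that shape — area = 407.29 mm². Checking containment: the cross-section at z = 13.5 is a subset of the cross-section at z = 9.3.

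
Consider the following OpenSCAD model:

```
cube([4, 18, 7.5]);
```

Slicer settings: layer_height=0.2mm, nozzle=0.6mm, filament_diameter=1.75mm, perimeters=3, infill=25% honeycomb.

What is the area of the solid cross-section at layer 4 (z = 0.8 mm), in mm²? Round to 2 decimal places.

At z = 0.8 mm: the cube (footprint 4×18) is included at this height (area 72.00 mm²). Overall, the cross-section is a single solid region. Net area = 72.00 mm².

72.00 mm²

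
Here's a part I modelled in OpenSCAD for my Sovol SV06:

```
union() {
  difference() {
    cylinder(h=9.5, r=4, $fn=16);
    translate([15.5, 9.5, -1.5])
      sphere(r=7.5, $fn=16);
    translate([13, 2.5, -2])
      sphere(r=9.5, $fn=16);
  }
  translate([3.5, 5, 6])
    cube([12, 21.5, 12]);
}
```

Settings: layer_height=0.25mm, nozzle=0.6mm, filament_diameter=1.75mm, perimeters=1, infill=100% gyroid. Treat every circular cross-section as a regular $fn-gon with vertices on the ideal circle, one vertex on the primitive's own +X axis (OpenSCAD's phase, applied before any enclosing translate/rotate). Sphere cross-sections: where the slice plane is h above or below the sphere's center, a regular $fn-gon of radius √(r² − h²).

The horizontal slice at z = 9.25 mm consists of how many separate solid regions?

At z = 9.25 mm: the r=4 cylinder contributes a regular 16-gon of circumradius 4; the sphere at (15.5, 9.5) is not intersected at this z (|z−center|=10.750 > r=7.5); the sphere at (13, 2.5) is not intersected at this z (|z−center|=11.250 > r=9.5); Taking the first minus the rest: none of the subtracted shapes is present at this height, so the r=4 cylinder is unchanged — 1 connected region; the cube at (3.5, 5) is present — its section is the full 12×21.5 rectangle; Taking the union: the 2 present regions are separate (no shared area or edge), so areas and boundary lengths simply add and each stays a separate island — 2 connected regions. The result has 2 disconnected regions.

2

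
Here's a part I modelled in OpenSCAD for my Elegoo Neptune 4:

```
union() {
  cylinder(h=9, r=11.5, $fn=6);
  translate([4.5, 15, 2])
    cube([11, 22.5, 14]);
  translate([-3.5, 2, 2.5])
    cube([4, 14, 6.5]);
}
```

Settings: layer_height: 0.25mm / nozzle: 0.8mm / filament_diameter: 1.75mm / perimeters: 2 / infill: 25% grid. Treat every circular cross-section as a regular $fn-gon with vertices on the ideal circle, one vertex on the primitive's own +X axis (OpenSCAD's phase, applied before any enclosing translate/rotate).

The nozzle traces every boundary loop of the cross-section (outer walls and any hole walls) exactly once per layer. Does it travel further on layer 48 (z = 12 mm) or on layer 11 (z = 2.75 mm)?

Layer 48 (z = 12): the cylinder is not intersected at this z (z outside [0, 9]); the cube at (4.5, 15) (footprint 11×22.5) is included at this height (perimeter 67.00 mm); the cube at (-3.5, 2) does not reach this height (z outside [2.5, 9]); Taking the union: only the 11×22.5 cube at (4.5, 15) is present, so the union is just that shape — boundary = 67.00 mm. So its perimeter = 67.00 mm. Layer 11 (z = 2.75): the cylinder: section is a regular 6-gon, circumradius r=11.5 (perimeter = 2·6·11.500·sin(180°/6) = 69.00 mm); the cube at (4.5, 15) is present — its section is the full 11×22.5 rectangle (perimeter 67.00 mm); the 4×14 cube at (-3.5, 2) contributes its full rectangle (perimeter 36.00 mm); Taking the union: the regions partially overlap (shared area 31.84 mm²), so the edge portions inside another operand are dropped and the merged outline is re-measured after clipping — boundary = 148.08 mm. So its perimeter = 148.08 mm. Layer 11 is larger (148.08 vs 67.00 mm).

layer 11 (z = 2.75 mm)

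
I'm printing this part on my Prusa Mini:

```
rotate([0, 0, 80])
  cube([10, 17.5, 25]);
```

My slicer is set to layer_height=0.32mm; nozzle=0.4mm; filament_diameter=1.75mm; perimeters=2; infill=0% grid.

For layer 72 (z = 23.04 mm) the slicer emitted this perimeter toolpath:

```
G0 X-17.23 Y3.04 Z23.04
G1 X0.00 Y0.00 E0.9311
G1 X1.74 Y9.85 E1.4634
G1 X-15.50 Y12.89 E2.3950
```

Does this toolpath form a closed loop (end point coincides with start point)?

Start point (G0): (-17.23, 3.04). End point (last G1): the path does not return to the start — open.

no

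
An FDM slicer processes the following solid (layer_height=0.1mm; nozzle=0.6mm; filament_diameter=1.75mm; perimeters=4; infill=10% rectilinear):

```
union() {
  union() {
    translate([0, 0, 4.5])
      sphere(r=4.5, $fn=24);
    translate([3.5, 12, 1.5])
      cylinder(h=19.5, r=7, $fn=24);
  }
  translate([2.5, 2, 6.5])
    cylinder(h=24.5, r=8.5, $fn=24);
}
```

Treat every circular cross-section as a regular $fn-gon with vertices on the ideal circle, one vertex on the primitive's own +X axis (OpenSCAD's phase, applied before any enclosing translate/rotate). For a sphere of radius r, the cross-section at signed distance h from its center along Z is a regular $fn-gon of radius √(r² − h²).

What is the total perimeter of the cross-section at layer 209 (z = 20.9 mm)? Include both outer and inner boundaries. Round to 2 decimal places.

At z = 20.9 mm: the sphere is not intersected at this z (|z−center|=16.400 > r=4.5); the cylinder at (3.5, 12): section is a regular 24-gon, circumradius r=7 (perimeter = 2·24·7.000·sin(180°/24) = 43.86 mm); Combining (union): only the r=7 cylinder at (3.5, 12) is present, so the union is just that shape — boundary = 43.86 mm; the r=8.5 cylinder at (2.5, 2) contributes a regular 24-gon of circumradius 8.5 (perimeter = 2·24·8.500·sin(180°/24) = 53.25 mm); Taking the union: the regions partially overlap (shared area 43.16 mm²), so the edge portions inside another operand are dropped and the merged outline is re-measured after clipping — boundary = 70.70 mm. Overall, the cross-section is a single solid region. Total boundary length (outer) = 70.70 mm.

70.70 mm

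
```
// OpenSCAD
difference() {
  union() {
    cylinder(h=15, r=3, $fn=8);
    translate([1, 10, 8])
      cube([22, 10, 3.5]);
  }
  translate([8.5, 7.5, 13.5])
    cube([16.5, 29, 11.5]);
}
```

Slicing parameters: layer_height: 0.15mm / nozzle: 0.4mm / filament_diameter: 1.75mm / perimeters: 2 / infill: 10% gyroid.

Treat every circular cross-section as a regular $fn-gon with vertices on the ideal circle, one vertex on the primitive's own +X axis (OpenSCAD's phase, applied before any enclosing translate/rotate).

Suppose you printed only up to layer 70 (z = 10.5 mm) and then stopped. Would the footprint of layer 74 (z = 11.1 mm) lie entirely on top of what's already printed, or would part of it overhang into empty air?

entirely on top

Compare the two slices. At z = 10.5: the cylinder: section is a regular 8-gon, circumradius r=3 (area = (8/2)·3.000²·sin(360°/8) = 25.46 mm²); the 22×10 cube at (1, 10) contributes its full rectangle (area 220.00 mm²); Merging all regions: the 2 present regions are separate (no shared area or edge), so areas and boundary lengths simply add and each stays a separate island — area = 245.46 mm²; the cube at (8.5, 7.5) does not reach this height (z outside [13.5, 25]); Subtracting the remaining from the first: none of the subtracted shapes is present at this height, so the result so far is unchanged — area = 245.46 mm². At z = 11.1: the cylinder: section is a regular 8-gon, circumradius r=3 (area = (8/2)·3.000²·sin(360°/8) = 25.46 mm²); the cube at (1, 10) is present — its section is the full 22×10 rectangle (area 220.00 mm²); Taking the union: the 2 present regions are separate (no shared area or edge), so areas and boundary lengths simply add and each stays a separate island — area = 245.46 mm²; the cube at (8.5, 7.5) is absent (z outside [13.5, 25]); After the difference (first − rest): none of the subtracted shapes is present at this height, so that combined region is unchanged — area = 245.46 mm². Checking containment: the cross-section at z = 11.1 is a subset of the cross-section at z = 10.5.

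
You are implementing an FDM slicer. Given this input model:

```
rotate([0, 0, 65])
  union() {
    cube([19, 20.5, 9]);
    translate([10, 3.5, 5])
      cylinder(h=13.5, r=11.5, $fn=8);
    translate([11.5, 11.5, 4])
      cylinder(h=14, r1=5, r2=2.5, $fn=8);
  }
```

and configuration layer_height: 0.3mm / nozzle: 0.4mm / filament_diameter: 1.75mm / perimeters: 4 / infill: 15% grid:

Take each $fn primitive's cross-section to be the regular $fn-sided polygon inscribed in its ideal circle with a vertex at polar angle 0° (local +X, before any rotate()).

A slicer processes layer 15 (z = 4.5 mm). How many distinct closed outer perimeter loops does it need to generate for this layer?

At z = 4.5 mm: the cube is present — its section is the full 19×20.5 rectangle; the cylinder at (10, 3.5) is not intersected at this z (z outside [5, 18.5]); the cone at (11.5, 11.5): at t=0.036 of its height the radius interpolates to r₁+(r₂−r₁)t = 4.911, giving a regular 8-gon of that circumradius; Merging all regions: the cone at (11.5, 11.5) lies entirely inside the 19×20.5 cube, so the union is just the 19×20.5 cube — 1 connected region; (whole slice rotated 65° about Z — lengths, areas and connectivity unchanged). The result has 1 disconnected region.

1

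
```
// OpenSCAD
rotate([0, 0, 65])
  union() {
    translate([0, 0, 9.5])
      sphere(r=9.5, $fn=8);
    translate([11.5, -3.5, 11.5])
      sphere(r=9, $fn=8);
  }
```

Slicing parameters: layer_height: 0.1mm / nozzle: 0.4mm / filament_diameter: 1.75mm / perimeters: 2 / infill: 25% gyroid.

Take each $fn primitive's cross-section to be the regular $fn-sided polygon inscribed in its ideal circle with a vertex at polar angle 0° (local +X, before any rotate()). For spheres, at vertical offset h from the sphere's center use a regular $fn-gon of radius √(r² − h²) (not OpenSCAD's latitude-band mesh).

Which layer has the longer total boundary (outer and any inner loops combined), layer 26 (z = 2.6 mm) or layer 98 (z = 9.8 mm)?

layer 98 (z = 9.8 mm)

Layer 26 (z = 2.6): the sphere: section is a regular 8-gon, circumradius = √(r²−h²) = √(9.5²−6.9²) = 6.530 (perimeter = 2·8·6.530·sin(180°/8) = 39.98 mm); the r=9 sphere at (11.5, -3.5) slices to a regular 8-gon of circumradius 1.338 (√(r²−h²) with h=8.9 from center) (perimeter = 2·8·1.338·sin(180°/8) = 8.19 mm); Combining (union): the 2 present regions are separate (no shared area or edge), so areas and boundary lengths simply add and each stays a separate island — boundary = 48.17 mm; (rotated 65° about Z; rotation is an isometry so areas/perimeters/island counts are preserved). So its perimeter = 48.17 mm. Layer 98 (z = 9.8): the sphere: section is a regular 8-gon, circumradius = √(r²−h²) = √(9.5²−0.3²) = 9.495 (perimeter = 2·8·9.495·sin(180°/8) = 58.14 mm); the sphere at (11.5, -3.5): section is a regular 8-gon, circumradius = √(r²−h²) = √(9²−1.7²) = 8.838 (perimeter = 2·8·8.838·sin(180°/8) = 54.11 mm); Taking the union: the regions partially overlap (shared area 46.55 mm²), so the edge portions inside another operand are dropped and the merged outline is re-measured after clipping — boundary = 84.15 mm; (rotated 65° about Z; rotation is an isometry so areas/perimeters/island counts are preserved). So its perimeter = 84.15 mm. Layer 98 is larger (84.15 vs 48.17 mm).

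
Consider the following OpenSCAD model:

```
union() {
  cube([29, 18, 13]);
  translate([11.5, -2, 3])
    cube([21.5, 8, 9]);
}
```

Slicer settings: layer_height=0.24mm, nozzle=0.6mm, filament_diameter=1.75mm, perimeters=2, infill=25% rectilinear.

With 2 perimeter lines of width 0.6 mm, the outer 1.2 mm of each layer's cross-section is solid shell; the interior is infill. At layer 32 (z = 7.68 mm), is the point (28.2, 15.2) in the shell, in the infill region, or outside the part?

At z = 7.68 mm: the cube (footprint 29×18) is included at this height; the 21.5×8 cube at (11.5, -2) contributes its full rectangle; Taking the union: the regions partially overlap (shared area 105.00 mm²), so overlapping operands fuse into one piece — 1 connected region. Overall, the cross-section is a single solid region. The nearest boundary edge runs (29.00, 18.00)→(29.00, 6.00); distance from the point to it = 0.80 mm. The point is inside the cross-section, 0.80 mm from the nearest boundary — within the 1.2 mm shell band (2 × 0.6).

shell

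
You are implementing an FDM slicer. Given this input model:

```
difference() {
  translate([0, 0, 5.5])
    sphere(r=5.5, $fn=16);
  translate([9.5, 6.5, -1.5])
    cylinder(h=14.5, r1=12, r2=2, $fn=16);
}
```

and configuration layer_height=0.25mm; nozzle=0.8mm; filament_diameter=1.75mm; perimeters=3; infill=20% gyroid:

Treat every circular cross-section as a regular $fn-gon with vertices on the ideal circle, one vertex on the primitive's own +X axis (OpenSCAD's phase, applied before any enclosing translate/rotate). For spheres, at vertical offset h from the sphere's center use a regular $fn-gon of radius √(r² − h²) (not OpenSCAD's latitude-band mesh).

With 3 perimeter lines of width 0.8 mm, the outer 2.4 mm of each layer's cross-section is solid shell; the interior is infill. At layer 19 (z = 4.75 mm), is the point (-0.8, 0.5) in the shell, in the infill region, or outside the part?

infill

At z = 4.75 mm: the r=5.5 sphere slices to a regular 16-gon of circumradius 5.449 (√(r²−h²) with h=0.75 from center); the cone at (9.5, 6.5) contributes a regular 16-gon of circumradius 7.690 (interpolated between r1=12 and r2=2 at t=0.431); Taking the first minus the rest: starting from the r=5.5 sphere, the cone at (9.5, 6.5) partially overlaps it — only the 5.77 mm² overlap (of its 181.03 mm²) is removed, clipping the outline — 1 connected region. Overall, the cross-section is a single solid region. The nearest boundary edge runs (2.40, 3.56)→(4.06, 1.06); distance from the point to it = 4.36 mm. The point is inside the cross-section and 4.36 mm from the nearest boundary — more than the 2.4 mm shell width (3 × 0.8), so it's in the infill interior.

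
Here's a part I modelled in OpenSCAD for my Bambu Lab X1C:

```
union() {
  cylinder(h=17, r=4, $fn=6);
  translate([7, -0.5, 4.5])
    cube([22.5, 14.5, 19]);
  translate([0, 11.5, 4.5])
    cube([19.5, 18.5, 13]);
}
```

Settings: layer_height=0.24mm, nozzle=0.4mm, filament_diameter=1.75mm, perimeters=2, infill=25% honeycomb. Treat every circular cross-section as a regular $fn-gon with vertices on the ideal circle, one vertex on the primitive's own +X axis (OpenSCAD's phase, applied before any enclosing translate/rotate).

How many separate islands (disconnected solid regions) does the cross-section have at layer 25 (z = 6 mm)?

At z = 6 mm: the cylinder: section is a regular 6-gon, circumradius r=4; the cube at (7, -0.5) is present — its section is the full 22.5×14.5 rectangle; the 19.5×18.5 cube at (0, 11.5) contributes its full rectangle; Combining (union): the regions partially overlap (shared area 31.25 mm²), so overlapping operands fuse into one piece — 2 connected regions. Overall, the cross-section has 2 separate islands. Island count = 2.

2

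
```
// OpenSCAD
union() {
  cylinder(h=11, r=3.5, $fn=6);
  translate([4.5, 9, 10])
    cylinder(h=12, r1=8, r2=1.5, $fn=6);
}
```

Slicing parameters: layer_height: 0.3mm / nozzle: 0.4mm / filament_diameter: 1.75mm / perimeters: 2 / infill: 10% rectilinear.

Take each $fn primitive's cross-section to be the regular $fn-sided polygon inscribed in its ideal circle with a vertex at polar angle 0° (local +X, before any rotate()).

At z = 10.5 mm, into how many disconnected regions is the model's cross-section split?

At z = 10.5 mm: the cylinder: section is a regular 6-gon, circumradius r=3.5; the cone at (4.5, 9): at t=0.042 of its height the radius interpolates to r₁+(r₂−r₁)t = 7.729, giving a regular 6-gon of that circumradius; Combining (union): the regions partially overlap (shared area 1.11 mm²), so overlapping operands fuse into one piece — 1 connected region. The result has 1 disconnected region.

1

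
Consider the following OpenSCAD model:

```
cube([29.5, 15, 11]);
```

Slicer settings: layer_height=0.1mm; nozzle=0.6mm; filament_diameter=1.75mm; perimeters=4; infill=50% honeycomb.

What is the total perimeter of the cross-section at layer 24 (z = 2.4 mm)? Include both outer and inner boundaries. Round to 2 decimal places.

At z = 2.4 mm: the cube is present — its section is the full 29.5×15 rectangle (perimeter 89.00 mm). Overall, the cross-section is a single solid region. Total boundary length (outer) = 89.00 mm.

89.00 mm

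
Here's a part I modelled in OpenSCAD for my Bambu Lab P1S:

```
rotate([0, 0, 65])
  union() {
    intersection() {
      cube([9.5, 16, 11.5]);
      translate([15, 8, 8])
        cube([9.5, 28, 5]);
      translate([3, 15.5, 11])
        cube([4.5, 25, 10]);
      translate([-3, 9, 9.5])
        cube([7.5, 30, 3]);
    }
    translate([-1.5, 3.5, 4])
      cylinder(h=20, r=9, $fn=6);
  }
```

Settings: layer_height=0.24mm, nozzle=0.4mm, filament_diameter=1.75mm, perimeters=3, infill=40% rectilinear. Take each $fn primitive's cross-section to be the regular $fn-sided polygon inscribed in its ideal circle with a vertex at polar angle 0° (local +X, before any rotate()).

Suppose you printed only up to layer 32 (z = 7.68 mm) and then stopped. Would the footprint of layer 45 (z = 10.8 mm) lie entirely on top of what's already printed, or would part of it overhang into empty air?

Compare the two slices. At z = 7.68: the cube (footprint 9.5×16) is included at this height (area 152.00 mm²); the cube at (15, 8) is not intersected at this z (z outside [8, 13]); the cube at (3, 15.5) is absent (z outside [11, 21]); the cube at (-3, 9) does not reach this height (z outside [9.5, 12.5]); Taking the intersection: at least one operand is absent at this height, so nothing remains; the cylinder at (-1.5, 3.5): section is a regular 6-gon, circumradius r=9 (area = (6/2)·9.000²·sin(360°/6) = 210.44 mm²); Merging all regions: only the r=9 cylinder at (-1.5, 3.5) is present, so the union is just that shape — area = 210.44 mm²; (rotated 65° about Z; rotation is an isometry so areas/perimeters/island counts are preserved). At z = 10.8: the 9.5×16 cube contributes its full rectangle (area 152.00 mm²); the cube at (15, 8) (footprint 9.5×28) is included at this height (area 266.00 mm²); the cube at (3, 15.5) is absent (z outside [11, 21]); the cube at (-3, 9) is present — its section is the full 7.5×30 rectangle (area 225.00 mm²); Taking the intersection: at least one operand is absent at this height, so nothing remains; the cylinder at (-1.5, 3.5): section is a regular 6-gon, circumradius r=9 (area = (6/2)·9.000²·sin(360°/6) = 210.44 mm²); Taking the union: only the r=9 cylinder at (-1.5, 3.5) is present, so the union is just that shape — area = 210.44 mm²; (whole slice rotated 65° about Z — lengths, areas and connectivity unchanged). Checking containment: the cross-section at z = 10.8 is a subset of the cross-section at z = 7.68.

entirely on top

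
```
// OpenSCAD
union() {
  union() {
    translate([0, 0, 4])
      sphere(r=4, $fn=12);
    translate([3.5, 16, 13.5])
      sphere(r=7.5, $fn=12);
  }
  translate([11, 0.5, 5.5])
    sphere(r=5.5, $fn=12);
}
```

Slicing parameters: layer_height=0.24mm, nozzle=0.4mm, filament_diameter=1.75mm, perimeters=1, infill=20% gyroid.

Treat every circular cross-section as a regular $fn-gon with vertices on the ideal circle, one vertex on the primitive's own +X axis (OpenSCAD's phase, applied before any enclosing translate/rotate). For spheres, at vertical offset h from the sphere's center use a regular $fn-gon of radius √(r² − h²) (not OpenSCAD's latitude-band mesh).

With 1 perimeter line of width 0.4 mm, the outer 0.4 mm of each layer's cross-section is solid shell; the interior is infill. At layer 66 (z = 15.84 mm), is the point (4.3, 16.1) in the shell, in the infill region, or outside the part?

infill

At z = 15.84 mm: the sphere is not intersected at this z (|z−center|=11.840 > r=4); the sphere at (3.5, 16): section is a regular 12-gon, circumradius = √(r²−h²) = √(7.5²−2.34²) = 7.126; Merging all regions: only the r=7.5 sphere at (3.5, 16) is present, so the union is just that shape — 1 connected region; the sphere at (11, 0.5) is absent (|z−center|=10.340 > r=5.5); Combining (union): only the result so far is present, so the union is just that shape — 1 connected region. Overall, the cross-section is a single solid region. The nearest boundary edge runs (10.63, 16.00)→(9.67, 19.56); distance from the point to it = 6.08 mm. The point is inside the cross-section and 6.08 mm from the nearest boundary — more than the 0.4 mm shell width (1 × 0.4), so it's in the infill interior.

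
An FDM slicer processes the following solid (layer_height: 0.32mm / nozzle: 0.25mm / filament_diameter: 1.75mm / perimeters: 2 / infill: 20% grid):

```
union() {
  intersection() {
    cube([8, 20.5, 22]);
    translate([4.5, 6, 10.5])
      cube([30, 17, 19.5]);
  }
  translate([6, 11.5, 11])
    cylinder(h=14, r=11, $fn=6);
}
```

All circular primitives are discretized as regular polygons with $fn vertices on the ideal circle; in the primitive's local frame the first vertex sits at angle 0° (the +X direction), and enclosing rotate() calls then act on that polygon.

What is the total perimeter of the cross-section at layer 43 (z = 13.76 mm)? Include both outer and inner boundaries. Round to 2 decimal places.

At z = 13.76 mm: the 8×20.5 cube contributes its full rectangle (perimeter 57.00 mm); the cube at (4.5, 6) is present — its section is the full 30×17 rectangle (perimeter 94.00 mm); Keeping only the common overlap: the 30×17 cube at (4.5, 6) partially overlaps the 8×20.5 cube; clipping to the common part keeps 50.75 mm² — boundary = 36.00 mm; the r=11 cylinder at (6, 11.5) gives a regular 6-gon of circumradius 11 (constant along its height) (perimeter = 2·6·11.000·sin(180°/6) = 66.00 mm); Merging all regions: that combined region lies entirely inside the r=11 cylinder at (6, 11.5), so the union is just the r=11 cylinder at (6, 11.5) — boundary = 66.00 mm. Overall, the cross-section is a single solid region. Total boundary length (outer) = 66.00 mm.

66.00 mm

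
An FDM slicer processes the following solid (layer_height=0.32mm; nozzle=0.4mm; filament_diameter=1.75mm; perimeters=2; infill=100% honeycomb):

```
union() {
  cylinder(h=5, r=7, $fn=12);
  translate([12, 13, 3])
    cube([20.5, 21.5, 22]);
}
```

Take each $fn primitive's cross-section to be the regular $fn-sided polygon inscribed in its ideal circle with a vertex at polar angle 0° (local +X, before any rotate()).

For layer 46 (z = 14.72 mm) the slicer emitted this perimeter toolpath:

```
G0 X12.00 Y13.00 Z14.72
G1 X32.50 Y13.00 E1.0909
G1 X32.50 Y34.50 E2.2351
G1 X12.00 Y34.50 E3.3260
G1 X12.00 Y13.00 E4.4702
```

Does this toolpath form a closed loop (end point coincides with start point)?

yes

Start point (G0): (12.00, 13.00). End point (last G1): the path returns to the start — closed.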